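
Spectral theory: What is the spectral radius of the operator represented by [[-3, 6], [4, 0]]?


For a 2x2 matrix, eigenvalues satisfy lambda^2 - (trace)*lambda + det = 0
trace = -3 + 0 = -3
det = -3*0 - 6*4 = -24
discriminant = (-3)^2 - 4*(-24) = 105
spectral radius = max |eigenvalue| = 6.6235

6.6235


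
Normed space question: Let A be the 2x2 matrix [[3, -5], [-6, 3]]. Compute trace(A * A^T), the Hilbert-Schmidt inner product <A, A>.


trace(A * A^T) = sum of squares of all entries
= 3^2 + (-5)^2 + (-6)^2 + 3^2
= 9 + 25 + 36 + 9
= 79

79


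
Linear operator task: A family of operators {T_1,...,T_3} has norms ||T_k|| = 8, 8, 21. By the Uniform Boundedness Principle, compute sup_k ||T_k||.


By the Uniform Boundedness Principle, the supremum of norms is finite.
sup_k ||T_k|| = max(8, 8, 21) = 21

21


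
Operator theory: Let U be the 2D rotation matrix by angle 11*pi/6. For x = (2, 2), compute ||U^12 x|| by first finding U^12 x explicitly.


U is a rotation by theta = 11*pi/6
U^12 = rotation by 12*theta = 132*pi/6 = 0*pi/6 (mod 2*pi)
cos(0*pi/6) = 1.0000, sin(0*pi/6) = 0.0000
U^12 x = (1.0000 * 2 - 0.0000 * 2, 0.0000 * 2 + 1.0000 * 2)
= (2.0000, 2.0000)
||U^12 x|| = sqrt(2.0000^2 + 2.0000^2) = sqrt(8.0000) = 2.8284

2.8284


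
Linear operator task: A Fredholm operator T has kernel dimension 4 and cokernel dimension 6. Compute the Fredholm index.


The Fredholm index is defined as ind(T) = dim(ker T) - dim(coker T)
= 4 - 6
= -2

-2


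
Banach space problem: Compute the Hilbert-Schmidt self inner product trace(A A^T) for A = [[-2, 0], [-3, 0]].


trace(A * A^T) = sum of squares of all entries
= (-2)^2 + 0^2 + (-3)^2 + 0^2
= 4 + 0 + 9 + 0
= 13

13


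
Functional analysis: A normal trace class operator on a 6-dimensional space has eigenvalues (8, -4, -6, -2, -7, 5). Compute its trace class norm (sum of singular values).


For a normal operator, singular values equal |eigenvalues|.
Trace norm = sum |lambda_i| = 8 + 4 + 6 + 2 + 7 + 5
= 32

32


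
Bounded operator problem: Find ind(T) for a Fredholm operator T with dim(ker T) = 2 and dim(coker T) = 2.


The Fredholm index is defined as ind(T) = dim(ker T) - dim(coker T)
= 2 - 2
= 0

0


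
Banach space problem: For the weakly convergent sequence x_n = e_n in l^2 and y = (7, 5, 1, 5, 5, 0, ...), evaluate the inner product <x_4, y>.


x_4 = e_4 is the standard basis vector with 1 in position 4.
<x_4, y> = y_4 = 5
As n -> infinity, <x_n, y> -> 0, confirming weak convergence of (x_n) to 0.

5


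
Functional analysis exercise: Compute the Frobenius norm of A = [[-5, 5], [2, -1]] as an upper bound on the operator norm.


||A||_F^2 = sum a_ij^2
= (-5)^2 + 5^2 + 2^2 + (-1)^2
= 25 + 25 + 4 + 1 = 55
||A||_F = sqrt(55) = 7.4162

7.4162


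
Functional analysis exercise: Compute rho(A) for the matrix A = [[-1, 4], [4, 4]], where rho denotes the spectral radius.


For a 2x2 matrix, eigenvalues satisfy lambda^2 - (trace)*lambda + det = 0
trace = -1 + 4 = 3
det = -1*4 - 4*4 = -20
discriminant = 3^2 - 4*(-20) = 89
spectral radius = max |eigenvalue| = 6.2170

6.2170


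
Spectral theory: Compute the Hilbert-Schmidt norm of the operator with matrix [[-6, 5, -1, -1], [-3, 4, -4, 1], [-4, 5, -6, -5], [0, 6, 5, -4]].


The Hilbert-Schmidt norm is sqrt(sum of squares of all entries).
Sum of squares = (-6)^2 + 5^2 + (-1)^2 + (-1)^2 + (-3)^2 + 4^2 + (-4)^2 + 1^2 + (-4)^2 + 5^2 + (-6)^2 + (-5)^2 + 0^2 + 6^2 + 5^2 + (-4)^2
= 36 + 25 + 1 + 1 + 9 + 16 + 16 + 1 + 16 + 25 + 36 + 25 + 0 + 36 + 25 + 16 = 284
||T||_HS = sqrt(284) = 16.8523

16.8523


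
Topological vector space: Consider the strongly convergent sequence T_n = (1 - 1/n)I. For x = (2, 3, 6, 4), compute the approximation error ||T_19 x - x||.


T_19 x - x = (1 - 1/19)x - x = -x/19
||x|| = sqrt(65) = 8.0623
||T_19 x - x|| = ||x||/19 = 8.0623/19 = 0.4243

0.4243


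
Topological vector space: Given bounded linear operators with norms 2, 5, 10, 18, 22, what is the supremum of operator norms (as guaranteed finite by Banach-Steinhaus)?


By the Uniform Boundedness Principle, the supremum of norms is finite.
sup_k ||T_k|| = max(2, 5, 10, 18, 22) = 22

22


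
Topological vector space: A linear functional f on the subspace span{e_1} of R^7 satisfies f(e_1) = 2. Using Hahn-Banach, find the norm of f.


The norm of f is given by ||f|| = sup_{||x||=1} |f(x)|.
On span{e_1}, ||e_1|| = 1, so ||f|| = |f(e_1)| / ||e_1||
= |2| / 1 = 2.0000

2.0000


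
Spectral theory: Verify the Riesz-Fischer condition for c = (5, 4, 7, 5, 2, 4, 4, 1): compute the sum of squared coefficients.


sum |c_n|^2 = 5^2 + 4^2 + 7^2 + 5^2 + 2^2 + 4^2 + 4^2 + 1^2
= 25 + 16 + 49 + 25 + 4 + 16 + 16 + 1
= 152

152


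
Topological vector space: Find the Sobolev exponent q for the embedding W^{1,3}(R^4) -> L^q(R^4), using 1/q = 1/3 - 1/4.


Using the Sobolev embedding formula: 1/q = 1/p - k/n
1/q = 1/3 - 1/4 = 1/12
q = 1/(1/12) = 12

12.0000


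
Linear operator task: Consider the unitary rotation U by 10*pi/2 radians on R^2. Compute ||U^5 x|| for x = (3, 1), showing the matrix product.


U is a rotation by theta = 10*pi/2
U^5 = rotation by 5*theta = 50*pi/2 = 2*pi/2 (mod 2*pi)
cos(2*pi/2) = -1.0000, sin(2*pi/2) = 0.0000
U^5 x = (-1.0000 * 3 - 0.0000 * 1, 0.0000 * 3 + -1.0000 * 1)
= (-3.0000, -1.0000)
||U^5 x|| = sqrt((-3.0000)^2 + (-1.0000)^2) = sqrt(10.0000) = 3.1623

3.1623


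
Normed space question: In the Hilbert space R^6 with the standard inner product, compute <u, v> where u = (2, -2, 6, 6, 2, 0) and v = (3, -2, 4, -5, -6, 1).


Computing the standard inner product <u, v> = sum u_i * v_i
= 2*3 + -2*-2 + 6*4 + 6*-5 + 2*-6 + 0*1
= 6 + 4 + 24 + -30 + -12 + 0
= -8

-8


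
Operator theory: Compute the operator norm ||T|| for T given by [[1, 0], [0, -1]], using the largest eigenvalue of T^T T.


A^T A = [[1, 0], [0, 1]]
trace(A^T A) = 2, det(A^T A) = 1
discriminant = 2^2 - 4*1 = 0
Largest eigenvalue of A^T A = (trace + sqrt(disc))/2 = 1.0000
||T|| = sqrt(1.0000) = 1.0000

1.0000


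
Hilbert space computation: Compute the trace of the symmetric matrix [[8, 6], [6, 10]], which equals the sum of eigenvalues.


For a self-adjoint (symmetric) matrix, the eigenvalues are real.
The sum of eigenvalues equals the trace of the matrix.
trace = 8 + 10 = 18

18


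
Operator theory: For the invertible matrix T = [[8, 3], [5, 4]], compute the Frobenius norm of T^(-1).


det(T) = 8*4 - 3*5 = 17
T^(-1) = (1/17) * [[4, -3], [-5, 8]] = [[0.2353, -0.1765], [-0.2941, 0.4706]]
||T^(-1)||_F^2 = 0.2353^2 + (-0.1765)^2 + (-0.2941)^2 + 0.4706^2 = 0.3945
||T^(-1)||_F = sqrt(0.3945) = 0.6281

0.6281


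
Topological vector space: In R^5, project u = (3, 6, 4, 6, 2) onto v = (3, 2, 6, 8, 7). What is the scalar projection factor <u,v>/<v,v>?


Computing <u,v> = 3*3 + 6*2 + 4*6 + 6*8 + 2*7 = 107
Computing <v,v> = 3^2 + 2^2 + 6^2 + 8^2 + 7^2 = 162
Projection coefficient = 107/162 = 0.6605

0.6605


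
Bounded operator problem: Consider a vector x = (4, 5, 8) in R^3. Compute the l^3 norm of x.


The l^3 norm = (sum |x_i|^3)^(1/3)
Sum of 3th powers = 64 + 125 + 512 = 701
||x||_3 = (701)^(1/3) = 8.8833

8.8833


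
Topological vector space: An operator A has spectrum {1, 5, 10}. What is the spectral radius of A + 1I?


Spectrum of A + 1I = {2, 6, 11}
Spectral radius = max |lambda| over the shifted spectrum
= max(2, 6, 11) = 11

11


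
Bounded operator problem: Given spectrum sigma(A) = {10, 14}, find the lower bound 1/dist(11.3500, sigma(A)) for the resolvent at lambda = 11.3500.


dist(11.3500, {10, 14}) = min(|11.3500 - 10|, |11.3500 - 14|)
= min(1.3500, 2.6500) = 1.3500
Resolvent bound = 1/1.3500 = 0.7407

0.7407


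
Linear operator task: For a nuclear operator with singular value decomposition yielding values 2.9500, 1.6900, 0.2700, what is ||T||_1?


The nuclear norm is the sum of all singular values.
||T||_1 = 2.9500 + 1.6900 + 0.2700
= 4.9100

4.9100


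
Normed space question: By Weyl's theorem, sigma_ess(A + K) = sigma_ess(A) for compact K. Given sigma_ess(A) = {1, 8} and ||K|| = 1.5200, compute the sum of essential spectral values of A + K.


By Weyl's theorem, the essential spectrum is invariant under compact perturbations.
sigma_ess(A + K) = sigma_ess(A) = {1, 8}
Sum = 1 + 8 = 9

9


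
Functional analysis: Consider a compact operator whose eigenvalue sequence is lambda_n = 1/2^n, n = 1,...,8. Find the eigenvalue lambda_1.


The eigenvalue formula gives lambda_1 = 1/2^1
= 1/2
= 0.5000

0.5000


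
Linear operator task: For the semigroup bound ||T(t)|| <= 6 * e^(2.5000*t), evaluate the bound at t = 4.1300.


||T(4.1300)|| <= 6 * exp(2.5000 * 4.1300)
= 6 * exp(10.3250)
= 6 * 30485.3037
= 182911.8221

182911.8221


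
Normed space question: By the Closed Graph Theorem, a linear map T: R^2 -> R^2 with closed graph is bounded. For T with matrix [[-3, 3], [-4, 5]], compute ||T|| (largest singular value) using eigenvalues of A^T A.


A^T A = [[25, -29], [-29, 34]]
trace(A^T A) = 59, det(A^T A) = 9
discriminant = 59^2 - 4*9 = 3445
Largest eigenvalue of A^T A = (trace + sqrt(disc))/2 = 58.8471
||T|| = sqrt(58.8471) = 7.6712

7.6712


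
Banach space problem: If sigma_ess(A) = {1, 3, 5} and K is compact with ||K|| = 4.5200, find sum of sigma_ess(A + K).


By Weyl's theorem, the essential spectrum is invariant under compact perturbations.
sigma_ess(A + K) = sigma_ess(A) = {1, 3, 5}
Sum = 1 + 3 + 5 = 9

9


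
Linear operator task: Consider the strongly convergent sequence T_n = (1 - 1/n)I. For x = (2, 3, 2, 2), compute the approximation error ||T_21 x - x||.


T_21 x - x = (1 - 1/21)x - x = -x/21
||x|| = sqrt(21) = 4.5826
||T_21 x - x|| = ||x||/21 = 4.5826/21 = 0.2182

0.2182


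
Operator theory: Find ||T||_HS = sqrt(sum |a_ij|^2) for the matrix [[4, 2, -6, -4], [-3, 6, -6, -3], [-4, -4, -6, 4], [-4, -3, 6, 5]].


The Hilbert-Schmidt norm is sqrt(sum of squares of all entries).
Sum of squares = 4^2 + 2^2 + (-6)^2 + (-4)^2 + (-3)^2 + 6^2 + (-6)^2 + (-3)^2 + (-4)^2 + (-4)^2 + (-6)^2 + 4^2 + (-4)^2 + (-3)^2 + 6^2 + 5^2
= 16 + 4 + 36 + 16 + 9 + 36 + 36 + 9 + 16 + 16 + 36 + 16 + 16 + 9 + 36 + 25 = 332
||T||_HS = sqrt(332) = 18.2209

18.2209


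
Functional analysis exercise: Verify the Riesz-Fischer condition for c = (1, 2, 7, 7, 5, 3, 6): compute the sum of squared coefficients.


sum |c_n|^2 = 1^2 + 2^2 + 7^2 + 7^2 + 5^2 + 3^2 + 6^2
= 1 + 4 + 49 + 49 + 25 + 9 + 36
= 173

173


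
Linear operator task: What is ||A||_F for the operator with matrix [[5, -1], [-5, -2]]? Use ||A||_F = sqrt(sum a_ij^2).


||A||_F^2 = sum a_ij^2
= 5^2 + (-1)^2 + (-5)^2 + (-2)^2
= 25 + 1 + 25 + 4 = 55
||A||_F = sqrt(55) = 7.4162

7.4162


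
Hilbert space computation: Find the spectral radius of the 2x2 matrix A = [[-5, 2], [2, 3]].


For a 2x2 matrix, eigenvalues satisfy lambda^2 - (trace)*lambda + det = 0
trace = -5 + 3 = -2
det = -5*3 - 2*2 = -19
discriminant = (-2)^2 - 4*(-19) = 80
spectral radius = max |eigenvalue| = 5.4721

5.4721


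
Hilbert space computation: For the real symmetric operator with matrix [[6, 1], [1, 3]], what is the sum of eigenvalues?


For a self-adjoint (symmetric) matrix, the eigenvalues are real.
The sum of eigenvalues equals the trace of the matrix.
trace = 6 + 3 = 9

9


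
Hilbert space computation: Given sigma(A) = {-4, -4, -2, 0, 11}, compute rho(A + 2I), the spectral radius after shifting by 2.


Spectrum of A + 2I = {-2, -2, 0, 2, 13}
Spectral radius = max |lambda| over the shifted spectrum
= max(2, 2, 0, 2, 13) = 13

13


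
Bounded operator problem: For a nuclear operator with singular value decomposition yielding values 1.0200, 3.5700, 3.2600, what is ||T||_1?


The nuclear norm is the sum of all singular values.
||T||_1 = 1.0200 + 3.5700 + 3.2600
= 7.8500

7.8500


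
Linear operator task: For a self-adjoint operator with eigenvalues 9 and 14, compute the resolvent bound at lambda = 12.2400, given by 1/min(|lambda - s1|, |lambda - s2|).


dist(12.2400, {9, 14}) = min(|12.2400 - 9|, |12.2400 - 14|)
= min(3.2400, 1.7600) = 1.7600
Resolvent bound = 1/1.7600 = 0.5682

0.5682


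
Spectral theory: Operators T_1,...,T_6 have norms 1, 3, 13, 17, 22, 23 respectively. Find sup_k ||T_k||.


By the Uniform Boundedness Principle, the supremum of norms is finite.
sup_k ||T_k|| = max(1, 3, 13, 17, 22, 23) = 23

23


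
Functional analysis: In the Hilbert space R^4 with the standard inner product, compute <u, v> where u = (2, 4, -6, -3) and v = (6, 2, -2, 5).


Computing the standard inner product <u, v> = sum u_i * v_i
= 2*6 + 4*2 + -6*-2 + -3*5
= 12 + 8 + 12 + -15
= 17

17


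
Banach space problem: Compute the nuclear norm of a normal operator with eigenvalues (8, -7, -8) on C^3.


For a normal operator, singular values equal |eigenvalues|.
Trace norm = sum |lambda_i| = 8 + 7 + 8
= 23

23


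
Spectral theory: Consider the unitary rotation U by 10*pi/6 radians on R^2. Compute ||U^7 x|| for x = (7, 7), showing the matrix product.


U is a rotation by theta = 10*pi/6
U^7 = rotation by 7*theta = 70*pi/6 = 10*pi/6 (mod 2*pi)
cos(10*pi/6) = 0.5000, sin(10*pi/6) = -0.8660
U^7 x = (0.5000 * 7 - -0.8660 * 7, -0.8660 * 7 + 0.5000 * 7)
= (9.5622, -2.5622)
||U^7 x|| = sqrt(9.5622^2 + (-2.5622)^2) = sqrt(98.0000) = 9.8995

9.8995


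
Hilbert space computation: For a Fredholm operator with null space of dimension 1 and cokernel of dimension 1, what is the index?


The Fredholm index is defined as ind(T) = dim(ker T) - dim(coker T)
= 1 - 1
= 0

0


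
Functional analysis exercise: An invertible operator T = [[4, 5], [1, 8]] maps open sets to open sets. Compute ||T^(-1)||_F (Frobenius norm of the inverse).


det(T) = 4*8 - 5*1 = 27
T^(-1) = (1/27) * [[8, -5], [-1, 4]] = [[0.2963, -0.1852], [-0.0370, 0.1481]]
||T^(-1)||_F^2 = 0.2963^2 + (-0.1852)^2 + (-0.0370)^2 + 0.1481^2 = 0.1454
||T^(-1)||_F = sqrt(0.1454) = 0.3813

0.3813


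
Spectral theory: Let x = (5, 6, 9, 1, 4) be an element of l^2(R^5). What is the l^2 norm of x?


The l^2 norm = (sum |x_i|^2)^(1/2)
Sum of 2th powers = 25 + 36 + 81 + 1 + 16 = 159
||x||_2 = (159)^(1/2) = 12.6095

12.6095


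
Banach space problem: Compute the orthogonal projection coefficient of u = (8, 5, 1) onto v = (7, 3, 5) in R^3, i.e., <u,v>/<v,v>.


Computing <u,v> = 8*7 + 5*3 + 1*5 = 76
Computing <v,v> = 7^2 + 3^2 + 5^2 = 83
Projection coefficient = 76/83 = 0.9157

0.9157


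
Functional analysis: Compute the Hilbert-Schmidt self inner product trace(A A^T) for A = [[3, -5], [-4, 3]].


trace(A * A^T) = sum of squares of all entries
= 3^2 + (-5)^2 + (-4)^2 + 3^2
= 9 + 25 + 16 + 9
= 59

59


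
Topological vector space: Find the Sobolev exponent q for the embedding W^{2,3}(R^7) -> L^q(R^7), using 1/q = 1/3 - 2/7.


Using the Sobolev embedding formula: 1/q = 1/p - k/n
1/q = 1/3 - 2/7 = 1/21
q = 1/(1/21) = 21

21.0000


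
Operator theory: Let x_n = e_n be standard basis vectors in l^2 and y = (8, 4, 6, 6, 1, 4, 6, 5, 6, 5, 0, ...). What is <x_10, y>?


x_10 = e_10 is the standard basis vector with 1 in position 10.
<x_10, y> = y_10 = 5
As n -> infinity, <x_n, y> -> 0, confirming weak convergence of (x_n) to 0.

5


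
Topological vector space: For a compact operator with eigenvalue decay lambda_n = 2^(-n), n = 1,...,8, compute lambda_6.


The eigenvalue formula gives lambda_6 = 1/2^6
= 1/64
= 0.0156

0.0156


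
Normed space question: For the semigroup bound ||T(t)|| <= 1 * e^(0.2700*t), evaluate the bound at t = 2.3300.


||T(2.3300)|| <= 1 * exp(0.2700 * 2.3300)
= 1 * exp(0.6291)
= 1 * 1.8759
= 1.8759

1.8759


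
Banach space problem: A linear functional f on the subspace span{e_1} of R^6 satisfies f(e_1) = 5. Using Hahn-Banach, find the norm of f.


The norm of f is given by ||f|| = sup_{||x||=1} |f(x)|.
On span{e_1}, ||e_1|| = 1, so ||f|| = |f(e_1)| / ||e_1||
= |5| / 1 = 5.0000

5.0000


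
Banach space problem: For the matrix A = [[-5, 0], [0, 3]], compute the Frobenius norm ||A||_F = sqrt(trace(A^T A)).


||A||_F^2 = sum a_ij^2
= (-5)^2 + 0^2 + 0^2 + 3^2
= 25 + 0 + 0 + 9 = 34
||A||_F = sqrt(34) = 5.8310

5.8310


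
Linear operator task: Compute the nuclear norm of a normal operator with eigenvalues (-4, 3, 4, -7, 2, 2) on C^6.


For a normal operator, singular values equal |eigenvalues|.
Trace norm = sum |lambda_i| = 4 + 3 + 4 + 7 + 2 + 2
= 22

22


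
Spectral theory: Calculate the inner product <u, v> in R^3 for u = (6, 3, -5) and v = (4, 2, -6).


Computing the standard inner product <u, v> = sum u_i * v_i
= 6*4 + 3*2 + -5*-6
= 24 + 6 + 30
= 60

60


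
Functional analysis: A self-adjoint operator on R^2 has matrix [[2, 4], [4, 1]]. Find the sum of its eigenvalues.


For a self-adjoint (symmetric) matrix, the eigenvalues are real.
The sum of eigenvalues equals the trace of the matrix.
trace = 2 + 1 = 3

3


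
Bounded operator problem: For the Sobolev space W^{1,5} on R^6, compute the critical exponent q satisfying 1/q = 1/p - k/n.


Using the Sobolev embedding formula: 1/q = 1/p - k/n
1/q = 1/5 - 1/6 = 1/30
q = 1/(1/30) = 30

30.0000


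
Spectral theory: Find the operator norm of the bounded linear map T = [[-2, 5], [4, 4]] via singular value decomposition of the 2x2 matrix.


A^T A = [[20, 6], [6, 41]]
trace(A^T A) = 61, det(A^T A) = 784
discriminant = 61^2 - 4*784 = 585
Largest eigenvalue of A^T A = (trace + sqrt(disc))/2 = 42.5934
||T|| = sqrt(42.5934) = 6.5264

6.5264


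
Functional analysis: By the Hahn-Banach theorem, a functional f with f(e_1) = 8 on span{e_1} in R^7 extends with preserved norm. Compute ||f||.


The norm of f is given by ||f|| = sup_{||x||=1} |f(x)|.
On span{e_1}, ||e_1|| = 1, so ||f|| = |f(e_1)| / ||e_1||
= |8| / 1 = 8.0000

8.0000


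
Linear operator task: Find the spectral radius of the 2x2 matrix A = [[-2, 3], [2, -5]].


For a 2x2 matrix, eigenvalues satisfy lambda^2 - (trace)*lambda + det = 0
trace = -2 + -5 = -7
det = -2*-5 - 3*2 = 4
discriminant = (-7)^2 - 4*(4) = 33
spectral radius = max |eigenvalue| = 6.3723

6.3723


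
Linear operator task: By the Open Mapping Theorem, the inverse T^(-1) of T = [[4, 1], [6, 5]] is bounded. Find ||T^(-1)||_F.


det(T) = 4*5 - 1*6 = 14
T^(-1) = (1/14) * [[5, -1], [-6, 4]] = [[0.3571, -0.0714], [-0.4286, 0.2857]]
||T^(-1)||_F^2 = 0.3571^2 + (-0.0714)^2 + (-0.4286)^2 + 0.2857^2 = 0.3980
||T^(-1)||_F = sqrt(0.3980) = 0.6308

0.6308


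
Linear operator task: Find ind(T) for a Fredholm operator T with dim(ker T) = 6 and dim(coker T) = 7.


The Fredholm index is defined as ind(T) = dim(ker T) - dim(coker T)
= 6 - 7
= -1

-1


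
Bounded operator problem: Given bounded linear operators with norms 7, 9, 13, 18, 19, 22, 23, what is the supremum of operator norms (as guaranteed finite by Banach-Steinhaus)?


By the Uniform Boundedness Principle, the supremum of norms is finite.
sup_k ||T_k|| = max(7, 9, 13, 18, 19, 22, 23) = 23

23


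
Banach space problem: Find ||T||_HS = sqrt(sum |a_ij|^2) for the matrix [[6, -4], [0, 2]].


The Hilbert-Schmidt norm is sqrt(sum of squares of all entries).
Sum of squares = 6^2 + (-4)^2 + 0^2 + 2^2
= 36 + 16 + 0 + 4 = 56
||T||_HS = sqrt(56) = 7.4833

7.4833


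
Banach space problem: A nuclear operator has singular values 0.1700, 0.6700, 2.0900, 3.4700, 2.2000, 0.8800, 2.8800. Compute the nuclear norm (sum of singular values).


The nuclear norm is the sum of all singular values.
||T||_1 = 0.1700 + 0.6700 + 2.0900 + 3.4700 + 2.2000 + 0.8800 + 2.8800
= 12.3600

12.3600


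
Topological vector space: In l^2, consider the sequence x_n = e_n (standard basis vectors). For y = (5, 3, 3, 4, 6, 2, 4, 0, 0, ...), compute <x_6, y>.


x_6 = e_6 is the standard basis vector with 1 in position 6.
<x_6, y> = y_6 = 2
As n -> infinity, <x_n, y> -> 0, confirming weak convergence of (x_n) to 0.

2


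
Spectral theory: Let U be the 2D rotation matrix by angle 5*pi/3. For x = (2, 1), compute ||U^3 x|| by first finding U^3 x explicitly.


U is a rotation by theta = 5*pi/3
U^3 = rotation by 3*theta = 15*pi/3 = 3*pi/3 (mod 2*pi)
cos(3*pi/3) = -1.0000, sin(3*pi/3) = 0.0000
U^3 x = (-1.0000 * 2 - 0.0000 * 1, 0.0000 * 2 + -1.0000 * 1)
= (-2.0000, -1.0000)
||U^3 x|| = sqrt((-2.0000)^2 + (-1.0000)^2) = sqrt(5.0000) = 2.2361

2.2361


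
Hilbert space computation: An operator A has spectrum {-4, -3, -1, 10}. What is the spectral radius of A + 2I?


Spectrum of A + 2I = {-2, -1, 1, 12}
Spectral radius = max |lambda| over the shifted spectrum
= max(2, 1, 1, 12) = 12

12


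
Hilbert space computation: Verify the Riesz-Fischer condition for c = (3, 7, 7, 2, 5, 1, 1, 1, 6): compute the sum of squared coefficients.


sum |c_n|^2 = 3^2 + 7^2 + 7^2 + 2^2 + 5^2 + 1^2 + 1^2 + 1^2 + 6^2
= 9 + 49 + 49 + 4 + 25 + 1 + 1 + 1 + 36
= 175

175


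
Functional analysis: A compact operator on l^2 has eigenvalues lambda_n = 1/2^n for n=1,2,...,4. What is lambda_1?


The eigenvalue formula gives lambda_1 = 1/2^1
= 1/2
= 0.5000

0.5000


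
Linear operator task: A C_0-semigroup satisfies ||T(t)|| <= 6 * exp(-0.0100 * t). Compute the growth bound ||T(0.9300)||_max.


||T(0.9300)|| <= 6 * exp(-0.0100 * 0.9300)
= 6 * exp(-0.0093)
= 6 * 0.9907
= 5.9445

5.9445


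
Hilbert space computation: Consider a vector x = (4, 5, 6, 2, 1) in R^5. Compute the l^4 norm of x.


The l^4 norm = (sum |x_i|^4)^(1/4)
Sum of 4th powers = 256 + 625 + 1296 + 16 + 1 = 2194
||x||_4 = (2194)^(1/4) = 6.8440

6.8440


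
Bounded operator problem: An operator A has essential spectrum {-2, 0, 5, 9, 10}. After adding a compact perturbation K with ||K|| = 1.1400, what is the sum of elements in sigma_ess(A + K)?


By Weyl's theorem, the essential spectrum is invariant under compact perturbations.
sigma_ess(A + K) = sigma_ess(A) = {-2, 0, 5, 9, 10}
Sum = -2 + 0 + 5 + 9 + 10 = 22

22


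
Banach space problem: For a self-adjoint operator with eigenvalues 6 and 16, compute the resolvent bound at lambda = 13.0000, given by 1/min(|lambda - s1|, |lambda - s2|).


dist(13.0000, {6, 16}) = min(|13.0000 - 6|, |13.0000 - 16|)
= min(7.0000, 3.0000) = 3.0000
Resolvent bound = 1/3.0000 = 0.3333

0.3333


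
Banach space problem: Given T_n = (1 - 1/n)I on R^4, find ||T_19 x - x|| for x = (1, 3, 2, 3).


T_19 x - x = (1 - 1/19)x - x = -x/19
||x|| = sqrt(23) = 4.7958
||T_19 x - x|| = ||x||/19 = 4.7958/19 = 0.2524

0.2524


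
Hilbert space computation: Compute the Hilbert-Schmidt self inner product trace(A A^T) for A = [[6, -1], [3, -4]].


trace(A * A^T) = sum of squares of all entries
= 6^2 + (-1)^2 + 3^2 + (-4)^2
= 36 + 1 + 9 + 16
= 62

62


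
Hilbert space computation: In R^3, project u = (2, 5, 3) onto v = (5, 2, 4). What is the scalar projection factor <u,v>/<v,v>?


Computing <u,v> = 2*5 + 5*2 + 3*4 = 32
Computing <v,v> = 5^2 + 2^2 + 4^2 = 45
Projection coefficient = 32/45 = 0.7111

0.7111


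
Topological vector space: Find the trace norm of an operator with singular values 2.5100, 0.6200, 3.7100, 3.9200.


The nuclear norm is the sum of all singular values.
||T||_1 = 2.5100 + 0.6200 + 3.7100 + 3.9200
= 10.7600

10.7600


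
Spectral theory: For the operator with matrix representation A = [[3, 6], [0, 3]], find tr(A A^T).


trace(A * A^T) = sum of squares of all entries
= 3^2 + 6^2 + 0^2 + 3^2
= 9 + 36 + 0 + 9
= 54

54


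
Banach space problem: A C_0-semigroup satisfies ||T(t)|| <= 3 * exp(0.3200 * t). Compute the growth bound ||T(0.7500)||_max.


||T(0.7500)|| <= 3 * exp(0.3200 * 0.7500)
= 3 * exp(0.2400)
= 3 * 1.2712
= 3.8137

3.8137


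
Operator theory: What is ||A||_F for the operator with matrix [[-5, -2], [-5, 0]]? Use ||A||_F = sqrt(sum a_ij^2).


||A||_F^2 = sum a_ij^2
= (-5)^2 + (-2)^2 + (-5)^2 + 0^2
= 25 + 4 + 25 + 0 = 54
||A||_F = sqrt(54) = 7.3485

7.3485


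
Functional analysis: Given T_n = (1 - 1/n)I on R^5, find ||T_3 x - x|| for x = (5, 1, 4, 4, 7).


T_3 x - x = (1 - 1/3)x - x = -x/3
||x|| = sqrt(107) = 10.3441
||T_3 x - x|| = ||x||/3 = 10.3441/3 = 3.4480

3.4480


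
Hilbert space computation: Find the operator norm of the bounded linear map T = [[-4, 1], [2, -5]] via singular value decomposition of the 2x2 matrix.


A^T A = [[20, -14], [-14, 26]]
trace(A^T A) = 46, det(A^T A) = 324
discriminant = 46^2 - 4*324 = 820
Largest eigenvalue of A^T A = (trace + sqrt(disc))/2 = 37.3178
||T|| = sqrt(37.3178) = 6.1088

6.1088


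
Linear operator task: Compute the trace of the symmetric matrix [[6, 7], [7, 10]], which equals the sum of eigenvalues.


For a self-adjoint (symmetric) matrix, the eigenvalues are real.
The sum of eigenvalues equals the trace of the matrix.
trace = 6 + 10 = 16

16


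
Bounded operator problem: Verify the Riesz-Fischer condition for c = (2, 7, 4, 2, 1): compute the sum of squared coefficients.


sum |c_n|^2 = 2^2 + 7^2 + 4^2 + 2^2 + 1^2
= 4 + 49 + 16 + 4 + 1
= 74

74


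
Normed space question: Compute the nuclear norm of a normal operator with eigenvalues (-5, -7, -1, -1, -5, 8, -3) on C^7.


For a normal operator, singular values equal |eigenvalues|.
Trace norm = sum |lambda_i| = 5 + 7 + 1 + 1 + 5 + 8 + 3
= 30

30


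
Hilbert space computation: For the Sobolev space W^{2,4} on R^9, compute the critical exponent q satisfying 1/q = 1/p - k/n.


Using the Sobolev embedding formula: 1/q = 1/p - k/n
1/q = 1/4 - 2/9 = 1/36
q = 1/(1/36) = 36

36.0000


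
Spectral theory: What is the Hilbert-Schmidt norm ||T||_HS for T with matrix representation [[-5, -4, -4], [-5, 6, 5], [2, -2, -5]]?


The Hilbert-Schmidt norm is sqrt(sum of squares of all entries).
Sum of squares = (-5)^2 + (-4)^2 + (-4)^2 + (-5)^2 + 6^2 + 5^2 + 2^2 + (-2)^2 + (-5)^2
= 25 + 16 + 16 + 25 + 36 + 25 + 4 + 4 + 25 = 176
||T||_HS = sqrt(176) = 13.2665

13.2665


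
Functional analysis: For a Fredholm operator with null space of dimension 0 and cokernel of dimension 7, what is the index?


The Fredholm index is defined as ind(T) = dim(ker T) - dim(coker T)
= 0 - 7
= -7

-7


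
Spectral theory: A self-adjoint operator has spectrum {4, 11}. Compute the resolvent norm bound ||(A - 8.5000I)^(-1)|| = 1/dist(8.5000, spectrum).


dist(8.5000, {4, 11}) = min(|8.5000 - 4|, |8.5000 - 11|)
= min(4.5000, 2.5000) = 2.5000
Resolvent bound = 1/2.5000 = 0.4000

0.4000


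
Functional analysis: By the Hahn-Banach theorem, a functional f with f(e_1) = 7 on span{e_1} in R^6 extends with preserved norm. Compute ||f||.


The norm of f is given by ||f|| = sup_{||x||=1} |f(x)|.
On span{e_1}, ||e_1|| = 1, so ||f|| = |f(e_1)| / ||e_1||
= |7| / 1 = 7.0000

7.0000


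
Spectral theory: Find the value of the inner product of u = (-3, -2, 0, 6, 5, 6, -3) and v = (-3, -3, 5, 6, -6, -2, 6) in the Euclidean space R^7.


Computing the standard inner product <u, v> = sum u_i * v_i
= -3*-3 + -2*-3 + 0*5 + 6*6 + 5*-6 + 6*-2 + -3*6
= 9 + 6 + 0 + 36 + -30 + -12 + -18
= -9

-9


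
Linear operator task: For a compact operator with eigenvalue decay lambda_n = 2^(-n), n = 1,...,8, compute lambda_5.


The eigenvalue formula gives lambda_5 = 1/2^5
= 1/32
= 0.0312

0.0312


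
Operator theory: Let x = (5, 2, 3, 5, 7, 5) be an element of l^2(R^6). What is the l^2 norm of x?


The l^2 norm = (sum |x_i|^2)^(1/2)
Sum of 2th powers = 25 + 4 + 9 + 25 + 49 + 25 = 137
||x||_2 = (137)^(1/2) = 11.7047

11.7047


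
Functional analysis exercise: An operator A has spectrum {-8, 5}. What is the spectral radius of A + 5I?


Spectrum of A + 5I = {-3, 10}
Spectral radius = max |lambda| over the shifted spectrum
= max(3, 10) = 10

10


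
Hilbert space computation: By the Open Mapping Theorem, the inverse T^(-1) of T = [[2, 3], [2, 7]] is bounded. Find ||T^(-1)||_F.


det(T) = 2*7 - 3*2 = 8
T^(-1) = (1/8) * [[7, -3], [-2, 2]] = [[0.8750, -0.3750], [-0.2500, 0.2500]]
||T^(-1)||_F^2 = 0.8750^2 + (-0.3750)^2 + (-0.2500)^2 + 0.2500^2 = 1.0312
||T^(-1)||_F = sqrt(1.0312) = 1.0155

1.0155


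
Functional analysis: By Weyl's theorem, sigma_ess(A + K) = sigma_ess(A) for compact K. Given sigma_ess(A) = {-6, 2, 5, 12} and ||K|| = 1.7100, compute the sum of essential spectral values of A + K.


By Weyl's theorem, the essential spectrum is invariant under compact perturbations.
sigma_ess(A + K) = sigma_ess(A) = {-6, 2, 5, 12}
Sum = -6 + 2 + 5 + 12 = 13

13


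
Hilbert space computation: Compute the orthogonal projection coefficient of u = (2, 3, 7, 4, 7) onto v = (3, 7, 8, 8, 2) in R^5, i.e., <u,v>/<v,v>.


Computing <u,v> = 2*3 + 3*7 + 7*8 + 4*8 + 7*2 = 129
Computing <v,v> = 3^2 + 7^2 + 8^2 + 8^2 + 2^2 = 190
Projection coefficient = 129/190 = 0.6789

0.6789


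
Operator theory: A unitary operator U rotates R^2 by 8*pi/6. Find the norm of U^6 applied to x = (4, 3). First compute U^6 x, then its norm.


U is a rotation by theta = 8*pi/6
U^6 = rotation by 6*theta = 48*pi/6 = 0*pi/6 (mod 2*pi)
cos(0*pi/6) = 1.0000, sin(0*pi/6) = 0.0000
U^6 x = (1.0000 * 4 - 0.0000 * 3, 0.0000 * 4 + 1.0000 * 3)
= (4.0000, 3.0000)
||U^6 x|| = sqrt(4.0000^2 + 3.0000^2) = sqrt(25.0000) = 5.0000

5.0000


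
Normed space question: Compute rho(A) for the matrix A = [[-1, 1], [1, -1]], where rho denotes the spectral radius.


For a 2x2 matrix, eigenvalues satisfy lambda^2 - (trace)*lambda + det = 0
trace = -1 + -1 = -2
det = -1*-1 - 1*1 = 0
discriminant = (-2)^2 - 4*(0) = 4
spectral radius = max |eigenvalue| = 2.0000

2.0000


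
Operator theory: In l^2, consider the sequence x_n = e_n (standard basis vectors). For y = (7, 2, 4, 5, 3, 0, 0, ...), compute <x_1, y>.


x_1 = e_1 is the standard basis vector with 1 in position 1.
<x_1, y> = y_1 = 7
As n -> infinity, <x_n, y> -> 0, confirming weak convergence of (x_n) to 0.

7


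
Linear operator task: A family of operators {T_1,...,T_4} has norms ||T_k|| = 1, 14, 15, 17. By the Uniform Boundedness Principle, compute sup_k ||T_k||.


By the Uniform Boundedness Principle, the supremum of norms is finite.
sup_k ||T_k|| = max(1, 14, 15, 17) = 17

17


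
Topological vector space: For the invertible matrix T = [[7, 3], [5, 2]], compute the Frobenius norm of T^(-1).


det(T) = 7*2 - 3*5 = -1
T^(-1) = (1/-1) * [[2, -3], [-5, 7]] = [[-2.0000, 3.0000], [5.0000, -7.0000]]
||T^(-1)||_F^2 = (-2.0000)^2 + 3.0000^2 + 5.0000^2 + (-7.0000)^2 = 87.0000
||T^(-1)||_F = sqrt(87.0000) = 9.3274

9.3274


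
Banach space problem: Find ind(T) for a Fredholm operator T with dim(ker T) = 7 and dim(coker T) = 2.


The Fredholm index is defined as ind(T) = dim(ker T) - dim(coker T)
= 7 - 2
= 5

5


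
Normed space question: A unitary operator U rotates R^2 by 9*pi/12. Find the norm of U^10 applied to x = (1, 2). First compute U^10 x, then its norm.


U is a rotation by theta = 9*pi/12
U^10 = rotation by 10*theta = 90*pi/12 = 18*pi/12 (mod 2*pi)
cos(18*pi/12) = 0.0000, sin(18*pi/12) = -1.0000
U^10 x = (0.0000 * 1 - -1.0000 * 2, -1.0000 * 1 + 0.0000 * 2)
= (2.0000, -1.0000)
||U^10 x|| = sqrt(2.0000^2 + (-1.0000)^2) = sqrt(5.0000) = 2.2361

2.2361


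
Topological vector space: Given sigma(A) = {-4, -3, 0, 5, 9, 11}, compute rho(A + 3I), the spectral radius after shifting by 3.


Spectrum of A + 3I = {-1, 0, 3, 8, 12, 14}
Spectral radius = max |lambda| over the shifted spectrum
= max(1, 0, 3, 8, 12, 14) = 14

14


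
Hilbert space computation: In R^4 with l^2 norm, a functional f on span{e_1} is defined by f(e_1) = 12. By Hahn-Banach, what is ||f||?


The norm of f is given by ||f|| = sup_{||x||=1} |f(x)|.
On span{e_1}, ||e_1|| = 1, so ||f|| = |f(e_1)| / ||e_1||
= |12| / 1 = 12.0000

12.0000


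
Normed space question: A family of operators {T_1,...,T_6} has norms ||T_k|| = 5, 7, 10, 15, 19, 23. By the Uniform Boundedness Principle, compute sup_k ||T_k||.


By the Uniform Boundedness Principle, the supremum of norms is finite.
sup_k ||T_k|| = max(5, 7, 10, 15, 19, 23) = 23

23


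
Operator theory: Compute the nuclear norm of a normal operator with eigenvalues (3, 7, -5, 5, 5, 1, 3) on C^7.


For a normal operator, singular values equal |eigenvalues|.
Trace norm = sum |lambda_i| = 3 + 7 + 5 + 5 + 5 + 1 + 3
= 29

29


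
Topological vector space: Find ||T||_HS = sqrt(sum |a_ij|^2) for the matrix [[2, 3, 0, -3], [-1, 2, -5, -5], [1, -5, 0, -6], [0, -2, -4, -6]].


The Hilbert-Schmidt norm is sqrt(sum of squares of all entries).
Sum of squares = 2^2 + 3^2 + 0^2 + (-3)^2 + (-1)^2 + 2^2 + (-5)^2 + (-5)^2 + 1^2 + (-5)^2 + 0^2 + (-6)^2 + 0^2 + (-2)^2 + (-4)^2 + (-6)^2
= 4 + 9 + 0 + 9 + 1 + 4 + 25 + 25 + 1 + 25 + 0 + 36 + 0 + 4 + 16 + 36 = 195
||T||_HS = sqrt(195) = 13.9642

13.9642


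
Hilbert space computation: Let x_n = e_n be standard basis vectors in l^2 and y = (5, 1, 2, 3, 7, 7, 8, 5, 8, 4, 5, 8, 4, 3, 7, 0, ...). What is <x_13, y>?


x_13 = e_13 is the standard basis vector with 1 in position 13.
<x_13, y> = y_13 = 4
As n -> infinity, <x_n, y> -> 0, confirming weak convergence of (x_n) to 0.

4


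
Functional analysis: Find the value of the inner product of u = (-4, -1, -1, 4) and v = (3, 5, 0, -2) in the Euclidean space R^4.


Computing the standard inner product <u, v> = sum u_i * v_i
= -4*3 + -1*5 + -1*0 + 4*-2
= -12 + -5 + 0 + -8
= -25

-25


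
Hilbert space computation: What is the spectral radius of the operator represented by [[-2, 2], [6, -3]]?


For a 2x2 matrix, eigenvalues satisfy lambda^2 - (trace)*lambda + det = 0
trace = -2 + -3 = -5
det = -2*-3 - 2*6 = -6
discriminant = (-5)^2 - 4*(-6) = 49
spectral radius = max |eigenvalue| = 6.0000

6.0000


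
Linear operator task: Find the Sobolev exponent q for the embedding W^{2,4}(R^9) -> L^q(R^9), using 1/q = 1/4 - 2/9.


Using the Sobolev embedding formula: 1/q = 1/p - k/n
1/q = 1/4 - 2/9 = 1/36
q = 1/(1/36) = 36

36.0000


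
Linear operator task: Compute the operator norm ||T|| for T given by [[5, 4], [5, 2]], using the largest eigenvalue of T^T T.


A^T A = [[50, 30], [30, 20]]
trace(A^T A) = 70, det(A^T A) = 100
discriminant = 70^2 - 4*100 = 4500
Largest eigenvalue of A^T A = (trace + sqrt(disc))/2 = 68.5410
||T|| = sqrt(68.5410) = 8.2790

8.2790


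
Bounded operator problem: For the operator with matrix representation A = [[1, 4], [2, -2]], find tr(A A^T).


trace(A * A^T) = sum of squares of all entries
= 1^2 + 4^2 + 2^2 + (-2)^2
= 1 + 16 + 4 + 4
= 25

25


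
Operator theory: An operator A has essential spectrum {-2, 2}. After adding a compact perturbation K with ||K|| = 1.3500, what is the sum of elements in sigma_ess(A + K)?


By Weyl's theorem, the essential spectrum is invariant under compact perturbations.
sigma_ess(A + K) = sigma_ess(A) = {-2, 2}
Sum = -2 + 2 = 0

0


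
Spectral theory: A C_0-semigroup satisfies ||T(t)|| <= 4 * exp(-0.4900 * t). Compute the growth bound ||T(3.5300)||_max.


||T(3.5300)|| <= 4 * exp(-0.4900 * 3.5300)
= 4 * exp(-1.7297)
= 4 * 0.1773
= 0.7094

0.7094


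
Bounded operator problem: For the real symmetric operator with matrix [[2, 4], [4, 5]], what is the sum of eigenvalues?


For a self-adjoint (symmetric) matrix, the eigenvalues are real.
The sum of eigenvalues equals the trace of the matrix.
trace = 2 + 5 = 7

7


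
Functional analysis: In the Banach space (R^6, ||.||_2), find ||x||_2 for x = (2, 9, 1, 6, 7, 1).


The l^2 norm = (sum |x_i|^2)^(1/2)
Sum of 2th powers = 4 + 81 + 1 + 36 + 49 + 1 = 172
||x||_2 = (172)^(1/2) = 13.1149

13.1149


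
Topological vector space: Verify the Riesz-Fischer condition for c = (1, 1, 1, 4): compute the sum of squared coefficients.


sum |c_n|^2 = 1^2 + 1^2 + 1^2 + 4^2
= 1 + 1 + 1 + 16
= 19

19


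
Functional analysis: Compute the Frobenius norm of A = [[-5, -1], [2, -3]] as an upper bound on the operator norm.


||A||_F^2 = sum a_ij^2
= (-5)^2 + (-1)^2 + 2^2 + (-3)^2
= 25 + 1 + 4 + 9 = 39
||A||_F = sqrt(39) = 6.2450

6.2450


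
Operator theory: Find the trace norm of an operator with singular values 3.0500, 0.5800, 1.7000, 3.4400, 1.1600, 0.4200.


The nuclear norm is the sum of all singular values.
||T||_1 = 3.0500 + 0.5800 + 1.7000 + 3.4400 + 1.1600 + 0.4200
= 10.3500

10.3500


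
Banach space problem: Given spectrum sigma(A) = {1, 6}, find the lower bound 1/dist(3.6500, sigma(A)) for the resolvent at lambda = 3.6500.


dist(3.6500, {1, 6}) = min(|3.6500 - 1|, |3.6500 - 6|)
= min(2.6500, 2.3500) = 2.3500
Resolvent bound = 1/2.3500 = 0.4255

0.4255


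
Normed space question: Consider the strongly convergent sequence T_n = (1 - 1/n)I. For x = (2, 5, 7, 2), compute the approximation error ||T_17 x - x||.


T_17 x - x = (1 - 1/17)x - x = -x/17
||x|| = sqrt(82) = 9.0554
||T_17 x - x|| = ||x||/17 = 9.0554/17 = 0.5327

0.5327


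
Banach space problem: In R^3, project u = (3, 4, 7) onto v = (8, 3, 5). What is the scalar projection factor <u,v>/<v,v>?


Computing <u,v> = 3*8 + 4*3 + 7*5 = 71
Computing <v,v> = 8^2 + 3^2 + 5^2 = 98
Projection coefficient = 71/98 = 0.7245

0.7245


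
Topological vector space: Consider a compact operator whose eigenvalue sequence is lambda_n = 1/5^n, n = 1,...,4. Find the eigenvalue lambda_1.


The eigenvalue formula gives lambda_1 = 1/5^1
= 1/5
= 0.2000

0.2000


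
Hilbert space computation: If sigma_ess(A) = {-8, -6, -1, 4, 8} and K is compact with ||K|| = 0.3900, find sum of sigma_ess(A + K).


By Weyl's theorem, the essential spectrum is invariant under compact perturbations.
sigma_ess(A + K) = sigma_ess(A) = {-8, -6, -1, 4, 8}
Sum = -8 + -6 + -1 + 4 + 8 = -3

-3


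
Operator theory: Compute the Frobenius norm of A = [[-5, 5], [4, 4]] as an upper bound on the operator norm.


||A||_F^2 = sum a_ij^2
= (-5)^2 + 5^2 + 4^2 + 4^2
= 25 + 25 + 16 + 16 = 82
||A||_F = sqrt(82) = 9.0554

9.0554


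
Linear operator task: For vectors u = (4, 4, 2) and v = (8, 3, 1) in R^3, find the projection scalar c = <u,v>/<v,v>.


Computing <u,v> = 4*8 + 4*3 + 2*1 = 46
Computing <v,v> = 8^2 + 3^2 + 1^2 = 74
Projection coefficient = 46/74 = 0.6216

0.6216


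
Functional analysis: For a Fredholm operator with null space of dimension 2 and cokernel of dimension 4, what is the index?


The Fredholm index is defined as ind(T) = dim(ker T) - dim(coker T)
= 2 - 4
= -2

-2


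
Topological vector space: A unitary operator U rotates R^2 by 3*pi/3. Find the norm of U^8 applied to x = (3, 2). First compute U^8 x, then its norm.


U is a rotation by theta = 3*pi/3
U^8 = rotation by 8*theta = 24*pi/3 = 0*pi/3 (mod 2*pi)
cos(0*pi/3) = 1.0000, sin(0*pi/3) = 0.0000
U^8 x = (1.0000 * 3 - 0.0000 * 2, 0.0000 * 3 + 1.0000 * 2)
= (3.0000, 2.0000)
||U^8 x|| = sqrt(3.0000^2 + 2.0000^2) = sqrt(13.0000) = 3.6056

3.6056


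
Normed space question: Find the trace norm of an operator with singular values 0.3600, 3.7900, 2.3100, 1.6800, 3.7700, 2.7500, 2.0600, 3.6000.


The nuclear norm is the sum of all singular values.
||T||_1 = 0.3600 + 3.7900 + 2.3100 + 1.6800 + 3.7700 + 2.7500 + 2.0600 + 3.6000
= 20.3200

20.3200


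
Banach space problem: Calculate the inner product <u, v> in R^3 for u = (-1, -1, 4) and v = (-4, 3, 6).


Computing the standard inner product <u, v> = sum u_i * v_i
= -1*-4 + -1*3 + 4*6
= 4 + -3 + 24
= 25

25


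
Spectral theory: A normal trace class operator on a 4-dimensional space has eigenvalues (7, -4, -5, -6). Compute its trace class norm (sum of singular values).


For a normal operator, singular values equal |eigenvalues|.
Trace norm = sum |lambda_i| = 7 + 4 + 5 + 6
= 22

22


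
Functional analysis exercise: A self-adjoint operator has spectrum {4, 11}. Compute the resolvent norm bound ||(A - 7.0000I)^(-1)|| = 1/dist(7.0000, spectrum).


dist(7.0000, {4, 11}) = min(|7.0000 - 4|, |7.0000 - 11|)
= min(3.0000, 4.0000) = 3.0000
Resolvent bound = 1/3.0000 = 0.3333

0.3333


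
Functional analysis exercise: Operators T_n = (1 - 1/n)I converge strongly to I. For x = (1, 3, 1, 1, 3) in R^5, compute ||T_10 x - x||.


T_10 x - x = (1 - 1/10)x - x = -x/10
||x|| = sqrt(21) = 4.5826
||T_10 x - x|| = ||x||/10 = 4.5826/10 = 0.4583

0.4583
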